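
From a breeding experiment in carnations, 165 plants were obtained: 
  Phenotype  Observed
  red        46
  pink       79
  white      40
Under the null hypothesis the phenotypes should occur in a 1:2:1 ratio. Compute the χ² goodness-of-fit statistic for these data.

Total ratio parts = 4. Expected numbers out of 165:
  red: 165 × 1/4 = 41.25
  pink: 165 × 2/4 = 82.5
  white: 165 × 1/4 = 41.25
χ² = Σ (O − E)² / E
  red: (46 − 41.25)² / 41.25 = 0.5470
  pink: (79 − 82.5)² / 82.5 = 0.1485
  white: (40 − 41.25)² / 41.25 = 0.0379
χ² = 0.5470 + 0.1485 + 0.0379 = 0.7334 ≈ 0.733

0.733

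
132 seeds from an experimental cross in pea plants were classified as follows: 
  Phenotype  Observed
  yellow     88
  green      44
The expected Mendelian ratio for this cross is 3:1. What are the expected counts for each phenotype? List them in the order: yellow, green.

99, 33

Expected counts for N = 132 under a 3:1 ratio (total parts = 4):
  yellow: 132 × 3/4 = 99
  green: 132 × 1/4 = 33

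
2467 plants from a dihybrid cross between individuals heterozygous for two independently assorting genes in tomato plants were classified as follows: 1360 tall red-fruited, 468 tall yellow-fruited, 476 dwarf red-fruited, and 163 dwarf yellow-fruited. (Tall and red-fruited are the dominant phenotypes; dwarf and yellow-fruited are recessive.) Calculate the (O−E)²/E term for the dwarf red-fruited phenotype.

A dihybrid F₂ with independent assortment and complete dominance at both loci gives a 9:3:3:1 phenotypic ratio.
Total ratio parts = 16. Expected numbers out of 2467:
  tall red-fruited: 2467 × 9/16 = 1387.6875
  tall yellow-fruited: 2467 × 3/16 = 462.5625
  dwarf red-fruited: 2467 × 3/16 = 462.5625
  dwarf yellow-fruited: 2467 × 1/16 = 154.1875
Contribution of dwarf red-fruited: (476 − 462.5625)² / 462.5625 = 0.3904

0.390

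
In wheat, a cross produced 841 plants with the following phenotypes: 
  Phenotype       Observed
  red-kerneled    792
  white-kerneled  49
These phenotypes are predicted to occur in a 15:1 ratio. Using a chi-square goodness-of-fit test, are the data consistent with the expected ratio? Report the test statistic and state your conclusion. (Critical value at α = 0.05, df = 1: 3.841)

Under the 15:1 hypothesis (Σ ratio = 16, N = 841):
  red-kerneled: 841 × 15/16 = 788.4375
  white-kerneled: 841 × 1/16 = 52.5625
χ² = Σ (O − E)² / E
  red-kerneled: (792 − 788.4375)² / 788.4375 = 0.0161
  white-kerneled: (49 − 52.5625)² / 52.5625 = 0.2415
χ² = 0.0161 + 0.2415 = 0.2576 ≈ 0.258
Degrees of freedom = 2 − 1 = 1; critical value at α = 0.05 is 3.841.
Since 0.258 < 3.841, we fail to reject the null hypothesis — the data are consistent with the 15:1 ratio.

0.258; consistent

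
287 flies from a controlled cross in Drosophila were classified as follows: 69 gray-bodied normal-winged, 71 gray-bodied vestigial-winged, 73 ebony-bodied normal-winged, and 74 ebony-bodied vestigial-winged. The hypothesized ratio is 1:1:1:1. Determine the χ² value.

0.206

Expected counts for N = 287 under a 1:1:1:1 ratio (total parts = 4):
  gray-bodied normal-winged: 287 × 1/4 = 71.75
  gray-bodied vestigial-winged: 287 × 1/4 = 71.75
  ebony-bodied normal-winged: 287 × 1/4 = 71.75
  ebony-bodied vestigial-winged: 287 × 1/4 = 71.75
χ² = Σ (O − E)² / E
  gray-bodied normal-winged: (69 − 71.75)² / 71.75 = 0.1054
  gray-bodied vestigial-winged: (71 − 71.75)² / 71.75 = 0.0078
  ebony-bodied normal-winged: (73 − 71.75)² / 71.75 = 0.0218
  ebony-bodied vestigial-winged: (74 − 71.75)² / 71.75 = 0.0706
χ² = 0.1054 + 0.0078 + 0.0218 + 0.0706 = 0.2056 ≈ 0.206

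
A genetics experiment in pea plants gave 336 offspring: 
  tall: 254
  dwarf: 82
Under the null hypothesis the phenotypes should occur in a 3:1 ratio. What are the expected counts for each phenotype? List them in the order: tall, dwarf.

Total ratio parts = 4. Expected numbers out of 336:
  tall: 336 × 3/4 = 252
  dwarf: 336 × 1/4 = 84

252, 84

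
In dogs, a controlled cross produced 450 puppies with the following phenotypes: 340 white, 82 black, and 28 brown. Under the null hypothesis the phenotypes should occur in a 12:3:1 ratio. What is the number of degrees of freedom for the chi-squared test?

A goodness-of-fit test with 3 phenotype classes has df = 3 − 1 = 2.

2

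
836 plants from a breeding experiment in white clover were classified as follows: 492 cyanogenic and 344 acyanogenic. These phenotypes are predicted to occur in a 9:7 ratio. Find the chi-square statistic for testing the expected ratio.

2.299

Total ratio parts = 16. Expected numbers out of 836:
  cyanogenic: 836 × 9/16 = 470.25
  acyanogenic: 836 × 7/16 = 365.75
χ² = Σ (O − E)² / E
  cyanogenic: (492 − 470.25)² / 470.25 = 1.0060
  acyanogenic: (344 − 365.75)² / 365.75 = 1.2934
χ² = 1.0060 + 1.2934 = 2.2994 ≈ 2.299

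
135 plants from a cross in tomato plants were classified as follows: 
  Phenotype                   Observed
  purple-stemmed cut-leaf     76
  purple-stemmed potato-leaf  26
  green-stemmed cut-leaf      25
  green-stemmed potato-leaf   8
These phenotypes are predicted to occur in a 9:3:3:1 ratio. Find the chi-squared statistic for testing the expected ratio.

0.045

Expected counts for N = 135 under a 9:3:3:1 ratio (total parts = 16):
  purple-stemmed cut-leaf: 135 × 9/16 = 75.9375
  purple-stemmed potato-leaf: 135 × 3/16 = 25.3125
  green-stemmed cut-leaf: 135 × 3/16 = 25.3125
  green-stemmed potato-leaf: 135 × 1/16 = 8.4375
χ² = Σ (O − E)² / E
  purple-stemmed cut-leaf: (76 − 75.9375)² / 75.9375 = 0.0001
  purple-stemmed potato-leaf: (26 − 25.3125)² / 25.3125 = 0.0187
  green-stemmed cut-leaf: (25 − 25.3125)² / 25.3125 = 0.0039
  green-stemmed potato-leaf: (8 − 8.4375)² / 8.4375 = 0.0227
χ² = 0.0001 + 0.0187 + 0.0039 + 0.0227 = 0.0454 ≈ 0.045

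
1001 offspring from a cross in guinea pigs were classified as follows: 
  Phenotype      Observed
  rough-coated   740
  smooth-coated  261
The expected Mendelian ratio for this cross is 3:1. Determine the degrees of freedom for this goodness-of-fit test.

1

A goodness-of-fit test with 2 phenotype classes has df = 2 − 1 = 1.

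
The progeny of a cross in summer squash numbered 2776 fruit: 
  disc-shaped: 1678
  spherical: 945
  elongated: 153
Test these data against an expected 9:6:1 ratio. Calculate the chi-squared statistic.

19.967

Under the 9:6:1 hypothesis (Σ ratio = 16, N = 2776):
  disc-shaped: 2776 × 9/16 = 1561.5
  spherical: 2776 × 6/16 = 1041
  elongated: 2776 × 1/16 = 173.5
χ² = Σ (O − E)² / E
  disc-shaped: (1678 − 1561.5)² / 1561.5 = 8.6918
  spherical: (945 − 1041)² / 1041 = 8.8530
  elongated: (153 − 173.5)² / 173.5 = 2.4222
χ² = 8.6918 + 8.8530 + 2.4222 = 19.967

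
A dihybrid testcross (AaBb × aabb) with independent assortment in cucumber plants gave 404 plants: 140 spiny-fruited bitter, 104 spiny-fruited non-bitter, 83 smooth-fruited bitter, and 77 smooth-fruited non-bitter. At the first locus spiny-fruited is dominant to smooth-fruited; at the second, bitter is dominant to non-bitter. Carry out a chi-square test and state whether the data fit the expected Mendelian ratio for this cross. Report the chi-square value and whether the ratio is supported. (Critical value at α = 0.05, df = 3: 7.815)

A dihybrid testcross with independent assortment gives a 1:1:1:1 ratio.
Expected counts for N = 404 under a 1:1:1:1 ratio (total parts = 4):
  spiny-fruited bitter: 404 × 1/4 = 101
  spiny-fruited non-bitter: 404 × 1/4 = 101
  smooth-fruited bitter: 404 × 1/4 = 101
  smooth-fruited non-bitter: 404 × 1/4 = 101
χ² = Σ (O − E)² / E
  spiny-fruited bitter: (140 − 101)² / 101 = 15.0594
  spiny-fruited non-bitter: (104 − 101)² / 101 = 0.0891
  smooth-fruited bitter: (83 − 101)² / 101 = 3.2079
  smooth-fruited non-bitter: (77 − 101)² / 101 = 5.7030
χ² = 15.0594 + 0.0891 + 3.2079 + 5.7030 = 24.0594 ≈ 24.059
Degrees of freedom = 4 − 1 = 3; critical value at α = 0.05 is 7.815.
Since 24.059 > 7.815, we reject the null hypothesis — the data do not fit the 1:1:1:1 ratio.

24.059; not consistent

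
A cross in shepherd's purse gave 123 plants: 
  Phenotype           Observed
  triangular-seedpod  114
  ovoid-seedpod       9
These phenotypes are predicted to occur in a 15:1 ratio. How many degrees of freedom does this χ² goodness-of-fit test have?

1

A goodness-of-fit test with 2 phenotype classes has df = 2 − 1 = 1.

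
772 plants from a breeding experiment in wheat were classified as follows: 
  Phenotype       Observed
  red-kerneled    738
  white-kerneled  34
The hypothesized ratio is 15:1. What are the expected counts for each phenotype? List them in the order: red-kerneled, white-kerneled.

723.75, 48.25

The 15:1 ratio has 16 parts, so with N = 772 the expected counts are:
  red-kerneled: 772 × 15/16 = 723.75
  white-kerneled: 772 × 1/16 = 48.25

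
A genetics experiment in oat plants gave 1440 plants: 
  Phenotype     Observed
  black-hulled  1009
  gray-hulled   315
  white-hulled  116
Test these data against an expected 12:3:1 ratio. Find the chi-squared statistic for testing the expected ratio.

19.679

Total ratio parts = 16. Expected numbers out of 1440:
  black-hulled: 1440 × 12/16 = 1080
  gray-hulled: 1440 × 3/16 = 270
  white-hulled: 1440 × 1/16 = 90
χ² = Σ (O − E)² / E
  black-hulled: (1009 − 1080)² / 1080 = 4.6676
  gray-hulled: (315 − 270)² / 270 = 7.5000
  white-hulled: (116 − 90)² / 90 = 7.5111
χ² = 4.6676 + 7.5000 + 7.5111 = 19.6787 ≈ 19.679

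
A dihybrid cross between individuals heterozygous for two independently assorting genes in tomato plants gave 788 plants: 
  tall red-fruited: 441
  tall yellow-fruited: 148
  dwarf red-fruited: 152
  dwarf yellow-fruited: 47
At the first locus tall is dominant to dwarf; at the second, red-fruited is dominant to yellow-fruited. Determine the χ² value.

0.237

A dihybrid F₂ with independent assortment and complete dominance at both loci gives a 9:3:3:1 phenotypic ratio.
Under the 9:3:3:1 hypothesis (Σ ratio = 16, N = 788):
  tall red-fruited: 788 × 9/16 = 443.25
  tall yellow-fruited: 788 × 3/16 = 147.75
  dwarf red-fruited: 788 × 3/16 = 147.75
  dwarf yellow-fruited: 788 × 1/16 = 49.25
χ² = Σ (O − E)² / E
  tall red-fruited: (441 − 443.25)² / 443.25 = 0.0114
  tall yellow-fruited: (148 − 147.75)² / 147.75 = 0.0004
  dwarf red-fruited: (152 − 147.75)² / 147.75 = 0.1223
  dwarf yellow-fruited: (47 − 49.25)² / 49.25 = 0.1028
χ² = 0.0114 + 0.0004 + 0.1223 + 0.1028 = 0.2369 ≈ 0.237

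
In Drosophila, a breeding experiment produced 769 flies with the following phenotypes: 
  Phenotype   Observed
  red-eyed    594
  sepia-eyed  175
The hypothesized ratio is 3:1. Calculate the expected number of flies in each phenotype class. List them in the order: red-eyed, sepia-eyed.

576.75, 192.25

Under the 3:1 hypothesis (Σ ratio = 4, N = 769):
  red-eyed: 769 × 3/4 = 576.75
  sepia-eyed: 769 × 1/4 = 192.25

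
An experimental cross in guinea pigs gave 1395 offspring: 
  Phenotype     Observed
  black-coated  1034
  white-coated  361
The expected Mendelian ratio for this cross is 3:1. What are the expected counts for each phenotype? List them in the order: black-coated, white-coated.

The 3:1 ratio has 4 parts, so with N = 1395 the expected counts are:
  black-coated: 1395 × 3/4 = 1046.25
  white-coated: 1395 × 1/4 = 348.75

1046.25, 348.75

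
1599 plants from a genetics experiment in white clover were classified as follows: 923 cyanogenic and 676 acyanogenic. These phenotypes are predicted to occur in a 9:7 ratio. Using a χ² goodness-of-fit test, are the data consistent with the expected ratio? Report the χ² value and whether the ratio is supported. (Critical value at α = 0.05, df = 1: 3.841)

1.411; consistent

Total ratio parts = 16. Expected numbers out of 1599:
  cyanogenic: 1599 × 9/16 = 899.4375
  acyanogenic: 1599 × 7/16 = 699.5625
χ² = Σ (O − E)² / E
  cyanogenic: (923 − 899.4375)² / 899.4375 = 0.6173
  acyanogenic: (676 − 699.5625)² / 699.5625 = 0.7936
χ² = 0.6173 + 0.7936 = 1.4109 ≈ 1.411
Degrees of freedom = 2 − 1 = 1; critical value at α = 0.05 is 3.841.
Since 1.411 < 3.841, we fail to reject the null hypothesis — the data are consistent with the 9:7 ratio.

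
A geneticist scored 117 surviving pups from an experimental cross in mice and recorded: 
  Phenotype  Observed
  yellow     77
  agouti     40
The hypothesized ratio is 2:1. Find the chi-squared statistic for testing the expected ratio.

0.038

Under the 2:1 hypothesis (Σ ratio = 3, N = 117):
  yellow: 117 × 2/3 = 78
  agouti: 117 × 1/3 = 39
χ² = Σ (O − E)² / E
  yellow: (77 − 78)² / 78 = 0.0128
  agouti: (40 − 39)² / 39 = 0.0256
χ² = 0.0128 + 0.0256 = 0.0384 ≈ 0.038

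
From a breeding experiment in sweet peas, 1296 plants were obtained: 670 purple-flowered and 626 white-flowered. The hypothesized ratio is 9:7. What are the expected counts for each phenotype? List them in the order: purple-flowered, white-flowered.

Under the 9:7 hypothesis (Σ ratio = 16, N = 1296):
  purple-flowered: 1296 × 9/16 = 729
  white-flowered: 1296 × 7/16 = 567

729, 567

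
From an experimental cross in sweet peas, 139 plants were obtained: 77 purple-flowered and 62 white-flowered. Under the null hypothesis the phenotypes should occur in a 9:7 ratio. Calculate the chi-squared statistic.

Total ratio parts = 16. Expected numbers out of 139:
  purple-flowered: 139 × 9/16 = 78.1875
  white-flowered: 139 × 7/16 = 60.8125
χ² = Σ (O − E)² / E
  purple-flowered: (77 − 78.1875)² / 78.1875 = 0.0180
  white-flowered: (62 − 60.8125)² / 60.8125 = 0.0232
χ² = 0.0180 + 0.0232 = 0.0412 ≈ 0.041

0.041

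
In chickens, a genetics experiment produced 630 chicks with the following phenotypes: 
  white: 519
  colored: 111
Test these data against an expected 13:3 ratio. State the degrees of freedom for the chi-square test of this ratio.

1

A goodness-of-fit test with 2 phenotype classes has df = 2 − 1 = 1.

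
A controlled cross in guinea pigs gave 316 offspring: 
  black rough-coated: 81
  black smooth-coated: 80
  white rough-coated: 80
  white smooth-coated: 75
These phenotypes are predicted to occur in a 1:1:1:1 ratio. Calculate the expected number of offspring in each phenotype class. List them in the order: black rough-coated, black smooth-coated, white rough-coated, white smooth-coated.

79, 79, 79, 79

Total ratio parts = 4. Expected numbers out of 316:
  black rough-coated: 316 × 1/4 = 79
  black smooth-coated: 316 × 1/4 = 79
  white rough-coated: 316 × 1/4 = 79
  white smooth-coated: 316 × 1/4 = 79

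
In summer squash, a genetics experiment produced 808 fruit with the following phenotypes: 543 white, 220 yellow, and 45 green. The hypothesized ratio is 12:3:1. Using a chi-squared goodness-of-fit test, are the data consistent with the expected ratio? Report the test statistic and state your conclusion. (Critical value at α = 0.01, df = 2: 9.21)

38.120; not consistent

Expected counts for N = 808 under a 12:3:1 ratio (total parts = 16):
  white: 808 × 12/16 = 606
  yellow: 808 × 3/16 = 151.5
  green: 808 × 1/16 = 50.5
χ² = Σ (O − E)² / E
  white: (543 − 606)² / 606 = 6.5495
  yellow: (220 − 151.5)² / 151.5 = 30.9719
  green: (45 − 50.5)² / 50.5 = 0.5990
χ² = 6.5495 + 30.9719 + 0.5990 = 38.1204 ≈ 38.120
Degrees of freedom = 3 − 1 = 2; critical value at α = 0.01 is 9.21.
Since 38.120 > 9.21, we reject the null hypothesis — the data do not fit the 12:3:1 ratio.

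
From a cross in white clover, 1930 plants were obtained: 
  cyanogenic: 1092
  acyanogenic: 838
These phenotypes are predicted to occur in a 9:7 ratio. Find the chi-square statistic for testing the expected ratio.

0.086

Under the 9:7 hypothesis (Σ ratio = 16, N = 1930):
  cyanogenic: 1930 × 9/16 = 1085.625
  acyanogenic: 1930 × 7/16 = 844.375
χ² = Σ (O − E)² / E
  cyanogenic: (1092 − 1085.625)² / 1085.625 = 0.0374
  acyanogenic: (838 − 844.375)² / 844.375 = 0.0481
χ² = 0.0374 + 0.0481 = 0.0855 ≈ 0.086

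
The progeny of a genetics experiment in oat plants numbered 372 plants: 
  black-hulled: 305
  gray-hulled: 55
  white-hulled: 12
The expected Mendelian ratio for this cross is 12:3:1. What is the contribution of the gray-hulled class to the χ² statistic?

Under the 12:3:1 hypothesis (Σ ratio = 16, N = 372):
  black-hulled: 372 × 12/16 = 279
  gray-hulled: 372 × 3/16 = 69.75
  white-hulled: 372 × 1/16 = 23.25
Contribution of gray-hulled: (55 − 69.75)² / 69.75 = 3.1192

3.119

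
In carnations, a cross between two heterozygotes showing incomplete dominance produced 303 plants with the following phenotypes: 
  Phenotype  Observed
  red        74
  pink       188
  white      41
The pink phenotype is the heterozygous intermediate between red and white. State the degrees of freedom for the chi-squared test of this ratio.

2

With incomplete dominance, a heterozygote × heterozygote cross gives a 1:2:1 phenotypic ratio.
A goodness-of-fit test with 3 phenotype classes has df = 3 − 1 = 2.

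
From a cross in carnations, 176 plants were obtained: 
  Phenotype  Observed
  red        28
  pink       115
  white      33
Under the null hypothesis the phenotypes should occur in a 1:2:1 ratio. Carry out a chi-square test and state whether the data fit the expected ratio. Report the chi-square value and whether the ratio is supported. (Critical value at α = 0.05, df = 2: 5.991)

Under the 1:2:1 hypothesis (Σ ratio = 4, N = 176):
  red: 176 × 1/4 = 44
  pink: 176 × 2/4 = 88
  white: 176 × 1/4 = 44
χ² = Σ (O − E)² / E
  red: (28 − 44)² / 44 = 5.8182
  pink: (115 − 88)² / 88 = 8.2841
  white: (33 − 44)² / 44 = 2.7500
χ² = 5.8182 + 8.2841 + 2.7500 = 16.8523 ≈ 16.852
Degrees of freedom = 3 − 1 = 2; critical value at α = 0.05 is 5.991.
Since 16.852 > 5.991, we reject the null hypothesis — the data do not fit the 1:2:1 ratio.

16.852; not consistent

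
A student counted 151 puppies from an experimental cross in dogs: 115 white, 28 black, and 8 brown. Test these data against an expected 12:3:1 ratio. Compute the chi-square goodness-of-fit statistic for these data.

Under the 12:3:1 hypothesis (Σ ratio = 16, N = 151):
  white: 151 × 12/16 = 113.25
  black: 151 × 3/16 = 28.3125
  brown: 151 × 1/16 = 9.4375
χ² = Σ (O − E)² / E
  white: (115 − 113.25)² / 113.25 = 0.0270
  black: (28 − 28.3125)² / 28.3125 = 0.0034
  brown: (8 − 9.4375)² / 9.4375 = 0.2190
χ² = 0.0270 + 0.0034 + 0.2190 = 0.2494 ≈ 0.249

0.249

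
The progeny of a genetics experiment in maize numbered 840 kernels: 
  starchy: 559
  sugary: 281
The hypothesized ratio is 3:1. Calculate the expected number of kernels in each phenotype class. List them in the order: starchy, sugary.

Expected counts for N = 840 under a 3:1 ratio (total parts = 4):
  starchy: 840 × 3/4 = 630
  sugary: 840 × 1/4 = 210

630, 210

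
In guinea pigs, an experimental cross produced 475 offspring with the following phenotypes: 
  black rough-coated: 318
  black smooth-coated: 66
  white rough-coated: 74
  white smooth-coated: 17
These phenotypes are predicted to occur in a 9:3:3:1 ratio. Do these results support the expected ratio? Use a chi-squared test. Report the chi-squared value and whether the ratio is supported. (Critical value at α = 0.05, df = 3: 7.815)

23.605; not consistent

Expected counts for N = 475 under a 9:3:3:1 ratio (total parts = 16):
  black rough-coated: 475 × 9/16 = 267.1875
  black smooth-coated: 475 × 3/16 = 89.0625
  white rough-coated: 475 × 3/16 = 89.0625
  white smooth-coated: 475 × 1/16 = 29.6875
χ² = Σ (O − E)² / E
  black rough-coated: (318 − 267.1875)² / 267.1875 = 9.6633
  black smooth-coated: (66 − 89.0625)² / 89.0625 = 5.9720
  white rough-coated: (74 − 89.0625)² / 89.0625 = 2.5474
  white smooth-coated: (17 − 29.6875)² / 29.6875 = 5.4222
χ² = 9.6633 + 5.9720 + 2.5474 + 5.4222 = 23.6049 ≈ 23.605
Degrees of freedom = 4 − 1 = 3; critical value at α = 0.05 is 7.815.
Since 23.605 > 7.815, we reject the null hypothesis — the data do not fit the 9:3:3:1 ratio.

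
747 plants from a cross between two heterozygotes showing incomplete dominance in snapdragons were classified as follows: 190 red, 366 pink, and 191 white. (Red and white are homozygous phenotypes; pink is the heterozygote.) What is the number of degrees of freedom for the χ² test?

With incomplete dominance, a heterozygote × heterozygote cross gives a 1:2:1 phenotypic ratio.
A goodness-of-fit test with 3 phenotype classes has df = 3 − 1 = 2.

2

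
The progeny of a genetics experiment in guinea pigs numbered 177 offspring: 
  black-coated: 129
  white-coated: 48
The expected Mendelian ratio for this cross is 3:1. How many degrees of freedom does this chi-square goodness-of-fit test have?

A goodness-of-fit test with 2 phenotype classes has df = 2 − 1 = 1.

1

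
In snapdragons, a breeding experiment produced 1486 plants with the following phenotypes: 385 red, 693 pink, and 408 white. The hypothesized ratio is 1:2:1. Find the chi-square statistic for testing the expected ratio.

Expected counts for N = 1486 under a 1:2:1 ratio (total parts = 4):
  red: 1486 × 1/4 = 371.5
  pink: 1486 × 2/4 = 743
  white: 1486 × 1/4 = 371.5
χ² = Σ (O − E)² / E
  red: (385 − 371.5)² / 371.5 = 0.4906
  pink: (693 − 743)² / 743 = 3.3647
  white: (408 − 371.5)² / 371.5 = 3.5861
χ² = 0.4906 + 3.3647 + 3.5861 = 7.4414 ≈ 7.441

7.441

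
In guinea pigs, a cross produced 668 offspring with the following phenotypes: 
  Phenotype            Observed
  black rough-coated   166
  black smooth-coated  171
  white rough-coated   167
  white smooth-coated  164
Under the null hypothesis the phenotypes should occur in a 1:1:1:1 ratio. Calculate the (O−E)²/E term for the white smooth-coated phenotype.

The 1:1:1:1 ratio has 4 parts, so with N = 668 the expected counts are:
  black rough-coated: 668 × 1/4 = 167
  black smooth-coated: 668 × 1/4 = 167
  white rough-coated: 668 × 1/4 = 167
  white smooth-coated: 668 × 1/4 = 167
Contribution of white smooth-coated: (164 − 167)² / 167 = 0.0539

0.054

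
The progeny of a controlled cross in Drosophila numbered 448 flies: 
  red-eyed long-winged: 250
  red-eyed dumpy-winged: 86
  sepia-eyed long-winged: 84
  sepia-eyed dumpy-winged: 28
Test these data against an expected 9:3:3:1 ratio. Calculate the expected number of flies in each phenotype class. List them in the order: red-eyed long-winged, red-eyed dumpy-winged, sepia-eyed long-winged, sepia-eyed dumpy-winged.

The 9:3:3:1 ratio has 16 parts, so with N = 448 the expected counts are:
  red-eyed long-winged: 448 × 9/16 = 252
  red-eyed dumpy-winged: 448 × 3/16 = 84
  sepia-eyed long-winged: 448 × 3/16 = 84
  sepia-eyed dumpy-winged: 448 × 1/16 = 28

252, 84, 84, 28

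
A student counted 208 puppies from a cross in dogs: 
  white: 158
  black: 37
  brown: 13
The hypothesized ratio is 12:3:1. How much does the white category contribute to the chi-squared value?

0.026

Total ratio parts = 16. Expected numbers out of 208:
  white: 208 × 12/16 = 156
  black: 208 × 3/16 = 39
  brown: 208 × 1/16 = 13
Contribution of white: (158 − 156)² / 156 = 0.0256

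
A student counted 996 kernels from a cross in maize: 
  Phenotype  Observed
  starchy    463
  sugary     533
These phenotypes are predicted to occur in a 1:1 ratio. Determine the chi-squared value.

Under the 1:1 hypothesis (Σ ratio = 2, N = 996):
  starchy: 996 × 1/2 = 498
  sugary: 996 × 1/2 = 498
χ² = Σ (O − E)² / E
  starchy: (463 − 498)² / 498 = 2.4598
  sugary: (533 − 498)² / 498 = 2.4598
χ² = 2.4598 + 2.4598 = 4.9196 ≈ 4.920

4.920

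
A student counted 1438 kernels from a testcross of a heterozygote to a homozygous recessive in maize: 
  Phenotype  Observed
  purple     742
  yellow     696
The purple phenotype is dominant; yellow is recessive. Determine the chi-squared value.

A testcross of a heterozygote (Aa × aa) gives a 1:1 phenotypic ratio.
Expected counts for N = 1438 under a 1:1 ratio (total parts = 2):
  purple: 1438 × 1/2 = 719
  yellow: 1438 × 1/2 = 719
χ² = Σ (O − E)² / E
  purple: (742 − 719)² / 719 = 0.7357
  yellow: (696 − 719)² / 719 = 0.7357
χ² = 0.7357 + 0.7357 = 1.4714 ≈ 1.471

1.471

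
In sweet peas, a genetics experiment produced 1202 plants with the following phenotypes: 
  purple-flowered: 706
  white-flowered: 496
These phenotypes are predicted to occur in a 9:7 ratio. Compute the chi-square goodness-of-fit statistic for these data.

Total ratio parts = 16. Expected numbers out of 1202:
  purple-flowered: 1202 × 9/16 = 676.125
  white-flowered: 1202 × 7/16 = 525.875
χ² = Σ (O − E)² / E
  purple-flowered: (706 − 676.125)² / 676.125 = 1.3200
  white-flowered: (496 − 525.875)² / 525.875 = 1.6972
χ² = 1.3200 + 1.6972 = 3.0172 ≈ 3.017

3.017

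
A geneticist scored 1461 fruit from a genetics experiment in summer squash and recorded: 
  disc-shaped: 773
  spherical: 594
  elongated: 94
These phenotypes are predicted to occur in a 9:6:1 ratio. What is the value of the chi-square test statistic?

The 9:6:1 ratio has 16 parts, so with N = 1461 the expected counts are:
  disc-shaped: 1461 × 9/16 = 821.8125
  spherical: 1461 × 6/16 = 547.875
  elongated: 1461 × 1/16 = 91.3125
χ² = Σ (O − E)² / E
  disc-shaped: (773 − 821.8125)² / 821.8125 = 2.8993
  spherical: (594 − 547.875)² / 547.875 = 3.8832
  elongated: (94 − 91.3125)² / 91.3125 = 0.0791
χ² = 2.8993 + 3.8832 + 0.0791 = 6.8616 ≈ 6.862

6.862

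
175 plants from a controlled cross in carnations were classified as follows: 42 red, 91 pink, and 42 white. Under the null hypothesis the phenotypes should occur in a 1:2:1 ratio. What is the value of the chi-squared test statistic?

Expected counts for N = 175 under a 1:2:1 ratio (total parts = 4):
  red: 175 × 1/4 = 43.75
  pink: 175 × 2/4 = 87.5
  white: 175 × 1/4 = 43.75
χ² = Σ (O − E)² / E
  red: (42 − 43.75)² / 43.75 = 0.0700
  pink: (91 − 87.5)² / 87.5 = 0.1400
  white: (42 − 43.75)² / 43.75 = 0.0700
χ² = 0.0700 + 0.1400 + 0.0700 = 0.280

0.280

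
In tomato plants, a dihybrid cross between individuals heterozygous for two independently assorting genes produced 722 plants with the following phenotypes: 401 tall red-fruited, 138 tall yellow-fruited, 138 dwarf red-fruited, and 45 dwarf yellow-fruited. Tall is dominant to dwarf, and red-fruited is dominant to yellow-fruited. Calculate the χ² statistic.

0.167

A dihybrid F₂ with independent assortment and complete dominance at both loci gives a 9:3:3:1 phenotypic ratio.
Total ratio parts = 16. Expected numbers out of 722:
  tall red-fruited: 722 × 9/16 = 406.125
  tall yellow-fruited: 722 × 3/16 = 135.375
  dwarf red-fruited: 722 × 3/16 = 135.375
  dwarf yellow-fruited: 722 × 1/16 = 45.125
χ² = Σ (O − E)² / E
  tall red-fruited: (401 − 406.125)² / 406.125 = 0.0647
  tall yellow-fruited: (138 − 135.375)² / 135.375 = 0.0509
  dwarf red-fruited: (138 − 135.375)² / 135.375 = 0.0509
  dwarf yellow-fruited: (45 − 45.125)² / 45.125 = 0.0003
χ² = 0.0647 + 0.0509 + 0.0509 + 0.0003 = 0.1668 ≈ 0.167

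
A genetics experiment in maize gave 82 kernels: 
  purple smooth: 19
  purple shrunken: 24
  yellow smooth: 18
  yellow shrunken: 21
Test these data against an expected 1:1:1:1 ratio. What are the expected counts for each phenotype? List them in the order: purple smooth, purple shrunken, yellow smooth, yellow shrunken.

Total ratio parts = 4. Expected numbers out of 82:
  purple smooth: 82 × 1/4 = 20.5
  purple shrunken: 82 × 1/4 = 20.5
  yellow smooth: 82 × 1/4 = 20.5
  yellow shrunken: 82 × 1/4 = 20.5

20.5, 20.5, 20.5, 20.5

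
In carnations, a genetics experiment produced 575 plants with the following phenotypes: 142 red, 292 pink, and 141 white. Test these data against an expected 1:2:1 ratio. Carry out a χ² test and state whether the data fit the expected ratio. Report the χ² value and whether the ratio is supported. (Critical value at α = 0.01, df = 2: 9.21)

0.144; consistent

The 1:2:1 ratio has 4 parts, so with N = 575 the expected counts are:
  red: 575 × 1/4 = 143.75
  pink: 575 × 2/4 = 287.5
  white: 575 × 1/4 = 143.75
χ² = Σ (O − E)² / E
  red: (142 − 143.75)² / 143.75 = 0.0213
  pink: (292 − 287.5)² / 287.5 = 0.0704
  white: (141 − 143.75)² / 143.75 = 0.0526
χ² = 0.0213 + 0.0704 + 0.0526 = 0.1443 ≈ 0.144
Degrees of freedom = 3 − 1 = 2; critical value at α = 0.01 is 9.21.
Since 0.144 < 9.21, we fail to reject the null hypothesis — the data are consistent with the 1:2:1 ratio.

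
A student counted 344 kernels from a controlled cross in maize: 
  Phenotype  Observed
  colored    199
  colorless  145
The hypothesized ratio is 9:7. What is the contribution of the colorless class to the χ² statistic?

Under the 9:7 hypothesis (Σ ratio = 16, N = 344):
  colored: 344 × 9/16 = 193.5
  colorless: 344 × 7/16 = 150.5
Contribution of colorless: (145 − 150.5)² / 150.5 = 0.2010

0.201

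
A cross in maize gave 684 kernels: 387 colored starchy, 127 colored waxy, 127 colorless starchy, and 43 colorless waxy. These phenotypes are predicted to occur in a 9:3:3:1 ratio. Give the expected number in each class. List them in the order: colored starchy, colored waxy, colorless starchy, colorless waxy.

384.75, 128.25, 128.25, 42.75

Under the 9:3:3:1 hypothesis (Σ ratio = 16, N = 684):
  colored starchy: 684 × 9/16 = 384.75
  colored waxy: 684 × 3/16 = 128.25
  colorless starchy: 684 × 3/16 = 128.25
  colorless waxy: 684 × 1/16 = 42.75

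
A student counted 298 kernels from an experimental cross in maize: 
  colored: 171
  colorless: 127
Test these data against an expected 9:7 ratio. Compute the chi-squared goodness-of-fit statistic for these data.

0.155

Total ratio parts = 16. Expected numbers out of 298:
  colored: 298 × 9/16 = 167.625
  colorless: 298 × 7/16 = 130.375
χ² = Σ (O − E)² / E
  colored: (171 − 167.625)² / 167.625 = 0.0680
  colorless: (127 − 130.375)² / 130.375 = 0.0874
χ² = 0.0680 + 0.0874 = 0.1554 ≈ 0.155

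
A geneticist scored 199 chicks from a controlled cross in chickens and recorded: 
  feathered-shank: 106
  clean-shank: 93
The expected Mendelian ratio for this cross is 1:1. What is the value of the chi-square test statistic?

0.849

Under the 1:1 hypothesis (Σ ratio = 2, N = 199):
  feathered-shank: 199 × 1/2 = 99.5
  clean-shank: 199 × 1/2 = 99.5
χ² = Σ (O − E)² / E
  feathered-shank: (106 − 99.5)² / 99.5 = 0.4246
  clean-shank: (93 − 99.5)² / 99.5 = 0.4246
χ² = 0.4246 + 0.4246 = 0.8492 ≈ 0.849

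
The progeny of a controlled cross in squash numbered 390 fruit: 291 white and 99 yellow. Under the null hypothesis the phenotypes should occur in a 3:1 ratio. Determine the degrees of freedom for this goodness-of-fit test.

1

A goodness-of-fit test with 2 phenotype classes has df = 2 − 1 = 1.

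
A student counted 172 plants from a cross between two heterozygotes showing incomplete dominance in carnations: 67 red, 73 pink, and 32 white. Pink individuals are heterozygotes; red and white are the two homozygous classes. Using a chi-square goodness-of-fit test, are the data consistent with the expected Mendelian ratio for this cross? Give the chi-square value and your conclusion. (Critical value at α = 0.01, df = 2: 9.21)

18.174; not consistent

With incomplete dominance, a heterozygote × heterozygote cross gives a 1:2:1 phenotypic ratio.
The 1:2:1 ratio has 4 parts, so with N = 172 the expected counts are:
  red: 172 × 1/4 = 43
  pink: 172 × 2/4 = 86
  white: 172 × 1/4 = 43
χ² = Σ (O − E)² / E
  red: (67 − 43)² / 43 = 13.3953
  pink: (73 − 86)² / 86 = 1.9651
  white: (32 − 43)² / 43 = 2.8140
χ² = 13.3953 + 1.9651 + 2.8140 = 18.1744 ≈ 18.174
Degrees of freedom = 3 − 1 = 2; critical value at α = 0.01 is 9.21.
Since 18.174 > 9.21, we reject the null hypothesis — the data do not fit the 1:2:1 ratio.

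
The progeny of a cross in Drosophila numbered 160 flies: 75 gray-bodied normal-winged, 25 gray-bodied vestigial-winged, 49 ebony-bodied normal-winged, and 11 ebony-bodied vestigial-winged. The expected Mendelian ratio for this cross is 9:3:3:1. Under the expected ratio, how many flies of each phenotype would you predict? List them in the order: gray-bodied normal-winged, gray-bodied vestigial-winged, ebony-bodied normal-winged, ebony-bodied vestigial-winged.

Total ratio parts = 16. Expected numbers out of 160:
  gray-bodied normal-winged: 160 × 9/16 = 90
  gray-bodied vestigial-winged: 160 × 3/16 = 30
  ebony-bodied normal-winged: 160 × 3/16 = 30
  ebony-bodied vestigial-winged: 160 × 1/16 = 10

90, 30, 30, 10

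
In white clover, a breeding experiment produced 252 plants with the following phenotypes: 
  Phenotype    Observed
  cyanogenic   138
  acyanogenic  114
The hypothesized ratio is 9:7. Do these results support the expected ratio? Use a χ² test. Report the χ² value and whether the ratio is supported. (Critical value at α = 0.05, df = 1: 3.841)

0.227; consistent

The 9:7 ratio has 16 parts, so with N = 252 the expected counts are:
  cyanogenic: 252 × 9/16 = 141.75
  acyanogenic: 252 × 7/16 = 110.25
χ² = Σ (O − E)² / E
  cyanogenic: (138 − 141.75)² / 141.75 = 0.0992
  acyanogenic: (114 − 110.25)² / 110.25 = 0.1276
χ² = 0.0992 + 0.1276 = 0.2268 ≈ 0.227
Degrees of freedom = 2 − 1 = 1; critical value at α = 0.05 is 3.841.
Since 0.227 < 3.841, we fail to reject the null hypothesis — the data are consistent with the 9:7 ratio.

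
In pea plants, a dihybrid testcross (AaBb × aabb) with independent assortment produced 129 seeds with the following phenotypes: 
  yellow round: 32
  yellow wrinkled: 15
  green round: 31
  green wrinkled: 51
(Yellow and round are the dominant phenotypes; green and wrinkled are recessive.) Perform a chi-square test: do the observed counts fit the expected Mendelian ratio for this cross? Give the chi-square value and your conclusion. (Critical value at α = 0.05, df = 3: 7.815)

20.178; not consistent

A dihybrid testcross with independent assortment gives a 1:1:1:1 ratio.
The 1:1:1:1 ratio has 4 parts, so with N = 129 the expected counts are:
  yellow round: 129 × 1/4 = 32.25
  yellow wrinkled: 129 × 1/4 = 32.25
  green round: 129 × 1/4 = 32.25
  green wrinkled: 129 × 1/4 = 32.25
χ² = Σ (O − E)² / E
  yellow round: (32 − 32.25)² / 32.25 = 0.0019
  yellow wrinkled: (15 − 32.25)² / 32.25 = 9.2267
  green round: (31 − 32.25)² / 32.25 = 0.0484
  green wrinkled: (51 − 32.25)² / 32.25 = 10.9012
χ² = 0.0019 + 9.2267 + 0.0484 + 10.9012 = 20.1782 ≈ 20.178
Degrees of freedom = 4 − 1 = 3; critical value at α = 0.05 is 7.815.
Since 20.178 > 7.815, we reject the null hypothesis — the data do not fit the 1:1:1:1 ratio.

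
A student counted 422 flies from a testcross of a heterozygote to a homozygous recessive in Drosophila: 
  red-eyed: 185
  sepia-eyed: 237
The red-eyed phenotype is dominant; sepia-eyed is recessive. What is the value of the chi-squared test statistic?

6.408

A testcross of a heterozygote (Aa × aa) gives a 1:1 phenotypic ratio.
Total ratio parts = 2. Expected numbers out of 422:
  red-eyed: 422 × 1/2 = 211
  sepia-eyed: 422 × 1/2 = 211
χ² = Σ (O − E)² / E
  red-eyed: (185 − 211)² / 211 = 3.2038
  sepia-eyed: (237 − 211)² / 211 = 3.2038
χ² = 3.2038 + 3.2038 = 6.4076 ≈ 6.408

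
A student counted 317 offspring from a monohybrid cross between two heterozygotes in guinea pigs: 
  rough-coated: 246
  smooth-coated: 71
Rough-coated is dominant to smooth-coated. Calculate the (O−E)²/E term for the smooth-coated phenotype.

0.859

For a monohybrid cross between heterozygotes with complete dominance, the expected phenotypic ratio is 3:1.
Under the 3:1 hypothesis (Σ ratio = 4, N = 317):
  rough-coated: 317 × 3/4 = 237.75
  smooth-coated: 317 × 1/4 = 79.25
Contribution of smooth-coated: (71 − 79.25)² / 79.25 = 0.8588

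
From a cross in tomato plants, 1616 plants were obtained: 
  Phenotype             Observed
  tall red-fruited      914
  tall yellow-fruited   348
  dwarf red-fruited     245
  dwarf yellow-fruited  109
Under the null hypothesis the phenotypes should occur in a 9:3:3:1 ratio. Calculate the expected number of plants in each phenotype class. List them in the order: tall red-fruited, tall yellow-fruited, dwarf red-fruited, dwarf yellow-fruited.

909, 303, 303, 101

The 9:3:3:1 ratio has 16 parts, so with N = 1616 the expected counts are:
  tall red-fruited: 1616 × 9/16 = 909
  tall yellow-fruited: 1616 × 3/16 = 303
  dwarf red-fruited: 1616 × 3/16 = 303
  dwarf yellow-fruited: 1616 × 1/16 = 101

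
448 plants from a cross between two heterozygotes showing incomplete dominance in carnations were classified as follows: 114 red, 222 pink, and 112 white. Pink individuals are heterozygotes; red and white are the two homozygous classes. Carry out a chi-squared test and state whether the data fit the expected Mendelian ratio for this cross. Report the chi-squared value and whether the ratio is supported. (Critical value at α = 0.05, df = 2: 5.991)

With incomplete dominance, a heterozygote × heterozygote cross gives a 1:2:1 phenotypic ratio.
Expected counts for N = 448 under a 1:2:1 ratio (total parts = 4):
  red: 448 × 1/4 = 112
  pink: 448 × 2/4 = 224
  white: 448 × 1/4 = 112
χ² = Σ (O − E)² / E
  red: (114 − 112)² / 112 = 0.0357
  pink: (222 − 224)² / 224 = 0.0179
  white: (112 − 112)² / 112 = 0.0000
χ² = 0.0357 + 0.0179 + 0.0000 = 0.0536 ≈ 0.054
Degrees of freedom = 3 − 1 = 2; critical value at α = 0.05 is 5.991.
Since 0.054 < 5.991, we fail to reject the null hypothesis — the data are consistent with the 1:2:1 ratio.

0.054; consistent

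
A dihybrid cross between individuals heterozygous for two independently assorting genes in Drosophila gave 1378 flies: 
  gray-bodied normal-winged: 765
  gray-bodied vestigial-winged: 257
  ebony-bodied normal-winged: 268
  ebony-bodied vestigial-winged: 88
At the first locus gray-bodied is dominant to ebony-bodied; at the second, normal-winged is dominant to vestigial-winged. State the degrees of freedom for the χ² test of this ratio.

3

A dihybrid F₂ with independent assortment and complete dominance at both loci gives a 9:3:3:1 phenotypic ratio.
A goodness-of-fit test with 4 phenotype classes has df = 4 − 1 = 3.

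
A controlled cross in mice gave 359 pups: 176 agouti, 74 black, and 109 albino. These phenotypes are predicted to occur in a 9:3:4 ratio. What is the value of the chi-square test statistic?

The 9:3:4 ratio has 16 parts, so with N = 359 the expected counts are:
  agouti: 359 × 9/16 = 201.9375
  black: 359 × 3/16 = 67.3125
  albino: 359 × 4/16 = 89.75
χ² = Σ (O − E)² / E
  agouti: (176 − 201.9375)² / 201.9375 = 3.3315
  black: (74 − 67.3125)² / 67.3125 = 0.6644
  albino: (109 − 89.75)² / 89.75 = 4.1288
χ² = 3.3315 + 0.6644 + 4.1288 = 8.1247 ≈ 8.125

8.125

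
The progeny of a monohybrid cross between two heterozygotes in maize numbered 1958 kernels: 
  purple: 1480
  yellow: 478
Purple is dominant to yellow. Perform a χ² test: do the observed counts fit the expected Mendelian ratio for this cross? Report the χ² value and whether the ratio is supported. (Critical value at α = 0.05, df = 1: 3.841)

0.360; consistent

For a monohybrid cross between heterozygotes with complete dominance, the expected phenotypic ratio is 3:1.
The 3:1 ratio has 4 parts, so with N = 1958 the expected counts are:
  purple: 1958 × 3/4 = 1468.5
  yellow: 1958 × 1/4 = 489.5
χ² = Σ (O − E)² / E
  purple: (1480 − 1468.5)² / 1468.5 = 0.0901
  yellow: (478 − 489.5)² / 489.5 = 0.2702
χ² = 0.0901 + 0.2702 = 0.3603 ≈ 0.360
Degrees of freedom = 2 − 1 = 1; critical value at α = 0.05 is 3.841.
Since 0.360 < 3.841, we fail to reject the null hypothesis — the data are consistent with the 3:1 ratio.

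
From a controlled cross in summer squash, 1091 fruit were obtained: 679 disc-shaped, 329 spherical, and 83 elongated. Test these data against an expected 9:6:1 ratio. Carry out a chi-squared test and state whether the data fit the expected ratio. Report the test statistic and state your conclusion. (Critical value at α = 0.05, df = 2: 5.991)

25.861; not consistent

The 9:6:1 ratio has 16 parts, so with N = 1091 the expected counts are:
  disc-shaped: 1091 × 9/16 = 613.6875
  spherical: 1091 × 6/16 = 409.125
  elongated: 1091 × 1/16 = 68.1875
χ² = Σ (O − E)² / E
  disc-shaped: (679 − 613.6875)² / 613.6875 = 6.9510
  spherical: (329 − 409.125)² / 409.125 = 15.6921
  elongated: (83 − 68.1875)² / 68.1875 = 3.2177
χ² = 6.9510 + 15.6921 + 3.2177 = 25.8608 ≈ 25.861
Degrees of freedom = 3 − 1 = 2; critical value at α = 0.05 is 5.991.
Since 25.861 > 5.991, we reject the null hypothesis — the data do not fit the 9:6:1 ratio.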